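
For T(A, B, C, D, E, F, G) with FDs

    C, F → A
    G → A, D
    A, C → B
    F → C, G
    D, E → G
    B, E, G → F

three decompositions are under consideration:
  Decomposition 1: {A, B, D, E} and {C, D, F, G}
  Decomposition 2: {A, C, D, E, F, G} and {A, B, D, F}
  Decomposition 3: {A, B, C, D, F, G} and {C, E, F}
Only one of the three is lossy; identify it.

Decomposition 1: common = {D}, closure = {D} → lossy.
Decomposition 2: common = {A, D, F}, closure = {A, B, C, D, F, G} → lossless.
Decomposition 3: common = {C, F}, closure = {A, B, C, D, F, G} → lossless.

Decomposition 1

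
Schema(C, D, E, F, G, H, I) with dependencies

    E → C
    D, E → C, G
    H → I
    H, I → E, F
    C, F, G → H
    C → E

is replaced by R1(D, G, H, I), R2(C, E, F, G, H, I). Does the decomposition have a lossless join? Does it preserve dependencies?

Lossless test: (G, H, I)⁺ = {C, E, F, G, H, I}, which contains all of one fragment — lossless.
Dependency preservation: the restricted closure of {D, E} across the fragments never reaches {C, G}, so D, E → C, G cannot be enforced without a join — not preserved.

lossless but not dependency-preserving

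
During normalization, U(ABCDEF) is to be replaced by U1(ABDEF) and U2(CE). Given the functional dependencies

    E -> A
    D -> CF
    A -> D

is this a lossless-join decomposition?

Common attributes: U1 ∩ U2 = {E}.
Closure of {E}: E → A applies, adding A; A → D applies, adding D; D → CF applies, adding CF. So (E)⁺ = {ACDEF}.
This closure contains every attribute of U2, so U1 ∩ U2 → U2. The join is lossless.

Yes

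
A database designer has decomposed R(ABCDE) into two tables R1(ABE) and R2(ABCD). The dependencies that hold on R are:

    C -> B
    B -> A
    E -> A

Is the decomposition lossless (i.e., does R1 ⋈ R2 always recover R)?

Common attributes: R1 ∩ R2 = {AB}.
No dependency enlarges {AB}, so (AB)⁺ = {AB}.
The closure contains neither all of R1 = {ABE} nor all of R2 = {ABCD}, so the common attributes are not a superkey of either fragment. The join is lossy.

No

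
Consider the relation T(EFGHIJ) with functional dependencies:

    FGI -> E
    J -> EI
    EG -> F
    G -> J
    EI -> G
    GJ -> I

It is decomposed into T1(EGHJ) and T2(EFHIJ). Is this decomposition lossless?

Common attributes: T1 ∩ T2 = {EHJ}.
Closure of {EHJ}: J → EI applies, adding I; EI → G applies, adding G; EG → F applies, adding F. So (EHJ)⁺ = {EFGHIJ}.
This closure contains every attribute of T1, so T1 ∩ T2 → T1. The join is lossless.

Yes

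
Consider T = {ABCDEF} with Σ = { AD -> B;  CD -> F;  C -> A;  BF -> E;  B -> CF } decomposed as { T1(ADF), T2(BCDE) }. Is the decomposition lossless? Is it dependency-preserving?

lossy and not dependency-preserving

Lossless test: (D)⁺ = {D}, which is a superkey of neither fragment — lossy.
Dependency preservation: the restricted closure of {AD} across the fragments never reaches {B}, so AD → B cannot be enforced without a join — not preserved.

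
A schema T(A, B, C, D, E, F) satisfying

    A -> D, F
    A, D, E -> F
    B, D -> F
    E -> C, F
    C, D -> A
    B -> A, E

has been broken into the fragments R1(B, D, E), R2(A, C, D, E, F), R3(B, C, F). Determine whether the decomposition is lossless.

Yes

Chase test. Columns are A, B, C, D, E, F; row i has aⱼ where attribute j ∈ Ri, else bᵢⱼ.
Initial tableau (one row per fragment):
  row 1: b11 a2 b13 a4 a5 b16
  row 2: a1 b22 a3 a4 a5 a6
  row 3: b31 a2 a3 b34 b35 a6
Rows 1 and 2 agree on E; apply E→C, F and equate their C, F entries.
Rows 1 and 2 agree on C, D; apply C, D→A and equate their A entries.
Rows 1 and 3 agree on B; apply B→A, E and equate their A, E entries.
Rows 1 and 3 agree on A; apply A→D, F and equate their D, F entries.
Row 1 is now all distinguished symbols — the join is lossless.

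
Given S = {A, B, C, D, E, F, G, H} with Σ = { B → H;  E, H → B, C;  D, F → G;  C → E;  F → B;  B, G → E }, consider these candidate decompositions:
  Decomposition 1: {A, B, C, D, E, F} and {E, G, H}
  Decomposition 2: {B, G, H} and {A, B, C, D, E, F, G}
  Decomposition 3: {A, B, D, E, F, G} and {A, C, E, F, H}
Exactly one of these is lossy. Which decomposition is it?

Decomposition 1

Decomposition 1: common = {E}, closure = {E} → lossy.
Decomposition 2: common = {B, G}, closure = {B, C, E, G, H} → lossless.
Decomposition 3: common = {A, E, F}, closure = {A, B, C, E, F, H} → lossless.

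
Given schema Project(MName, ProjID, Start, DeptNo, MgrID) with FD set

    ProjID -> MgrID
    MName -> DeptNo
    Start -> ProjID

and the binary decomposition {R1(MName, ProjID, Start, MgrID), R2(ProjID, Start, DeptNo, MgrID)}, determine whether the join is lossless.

Common attributes: R1 ∩ R2 = {ProjID, Start, MgrID}.
No dependency enlarges {ProjID, Start, MgrID}, so (ProjID, Start, MgrID)⁺ = {ProjID, Start, MgrID}.
The closure contains neither all of R1 = {MName, ProjID, Start, MgrID} nor all of R2 = {ProjID, Start, DeptNo, MgrID}, so the common attributes are not a superkey of either fragment. The join is lossy.

No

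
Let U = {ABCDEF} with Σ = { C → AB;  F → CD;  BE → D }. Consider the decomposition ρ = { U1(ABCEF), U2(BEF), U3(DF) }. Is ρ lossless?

Yes

Chase test. Columns are ABCDEF; row i has aⱼ where attribute j ∈ Ui, else bᵢⱼ.
Initial tableau (one row per fragment):
  row 1: a1 a2 a3 b14 a5 a6
  row 2: b21 a2 b23 b24 a5 a6
  row 3: b31 b32 b33 a4 b35 a6
Rows 1 and 2 agree on F; apply F→CD and equate their CD entries.
Rows 1 and 3 agree on F; apply F→CD and equate their CD entries.
Rows 1 and 2 agree on C; apply C→AB and equate their AB entries.
Rows 1 and 3 agree on C; apply C→AB and equate their AB entries.
Row 1 is now all distinguished symbols — the join is lossless.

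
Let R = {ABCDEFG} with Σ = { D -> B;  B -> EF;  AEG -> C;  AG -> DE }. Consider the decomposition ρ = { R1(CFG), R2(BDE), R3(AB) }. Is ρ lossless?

Chase test. Columns are ABCDEFG; row i has aⱼ where attribute j ∈ Ri, else bᵢⱼ.
Initial tableau (one row per fragment):
  row 1: b11 b12 a3 b14 b15 a6 a7
  row 2: b21 a2 b23 a4 a5 b26 b27
  row 3: a1 a2 b33 b34 b35 b36 b37
Rows 2 and 3 agree on B; apply B→EF and equate their EF entries.
No row becomes fully distinguished — the join is lossy.

No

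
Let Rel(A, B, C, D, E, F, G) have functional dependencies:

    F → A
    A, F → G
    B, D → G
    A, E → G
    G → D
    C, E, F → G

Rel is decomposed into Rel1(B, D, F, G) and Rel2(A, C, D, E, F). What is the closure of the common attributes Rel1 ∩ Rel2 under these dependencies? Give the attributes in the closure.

A, D, F, G

Rel1 ∩ Rel2 = {D, F}.
F → A applies, adding A
A, F → G applies, adding G
Closure: {A, D, F, G}.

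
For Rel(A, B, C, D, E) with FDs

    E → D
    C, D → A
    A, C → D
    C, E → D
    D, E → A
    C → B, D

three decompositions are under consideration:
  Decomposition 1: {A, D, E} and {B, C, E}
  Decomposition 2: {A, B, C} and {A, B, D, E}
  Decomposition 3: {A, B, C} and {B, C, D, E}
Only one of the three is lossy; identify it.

Decomposition 1: common = {E}, closure = {A, D, E} → lossless.
Decomposition 2: common = {A, B}, closure = {A, B} → lossy.
Decomposition 3: common = {B, C}, closure = {A, B, C, D} → lossless.

Decomposition 2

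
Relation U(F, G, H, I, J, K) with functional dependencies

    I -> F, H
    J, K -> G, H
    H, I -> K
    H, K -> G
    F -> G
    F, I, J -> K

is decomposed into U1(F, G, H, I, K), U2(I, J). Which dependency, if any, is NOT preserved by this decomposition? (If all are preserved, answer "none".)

J, K -> G, H

Check J, K → G, H: no single fragment contains all of {G, H, J, K}, and the restricted closure of {J, K} across the fragments never reaches {G, H}.
I → F, H is preserved.
H, I → K is preserved.
H, K → G is preserved.
F → G is preserved.
F, I, J → K is preserved.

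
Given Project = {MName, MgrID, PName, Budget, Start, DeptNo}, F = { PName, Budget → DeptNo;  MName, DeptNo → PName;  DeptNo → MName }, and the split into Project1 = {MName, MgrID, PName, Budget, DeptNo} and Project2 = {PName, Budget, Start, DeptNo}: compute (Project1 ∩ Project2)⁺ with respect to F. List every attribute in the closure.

Project1 ∩ Project2 = {PName, Budget, DeptNo}.
DeptNo → MName applies, adding MName
Closure: {MName, PName, Budget, DeptNo}.

MName, PName, Budget, DeptNo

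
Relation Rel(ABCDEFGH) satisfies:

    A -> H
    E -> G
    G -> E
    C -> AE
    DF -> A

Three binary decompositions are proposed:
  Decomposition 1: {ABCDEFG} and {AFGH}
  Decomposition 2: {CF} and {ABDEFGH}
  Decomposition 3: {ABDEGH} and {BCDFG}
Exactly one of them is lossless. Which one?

Decomposition 1: common = {AFG}, closure = {AEFGH} → lossless.
Decomposition 2: common = {F}, closure = {F} → lossy.
Decomposition 3: common = {BDG}, closure = {BDEG} → lossy.

Decomposition 1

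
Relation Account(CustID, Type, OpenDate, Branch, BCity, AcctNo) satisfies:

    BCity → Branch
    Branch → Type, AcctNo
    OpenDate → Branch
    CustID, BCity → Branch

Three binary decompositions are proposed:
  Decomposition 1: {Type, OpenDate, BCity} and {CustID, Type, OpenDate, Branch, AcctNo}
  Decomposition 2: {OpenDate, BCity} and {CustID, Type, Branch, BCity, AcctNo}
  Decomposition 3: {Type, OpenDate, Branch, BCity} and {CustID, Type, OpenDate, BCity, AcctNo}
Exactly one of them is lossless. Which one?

Decomposition 3

Decomposition 1: common = {Type, OpenDate}, closure = {Type, OpenDate, Branch, AcctNo} → lossy.
Decomposition 2: common = {BCity}, closure = {Type, Branch, BCity, AcctNo} → lossy.
Decomposition 3: common = {Type, OpenDate, BCity}, closure = {Type, OpenDate, Branch, BCity, AcctNo} → lossless.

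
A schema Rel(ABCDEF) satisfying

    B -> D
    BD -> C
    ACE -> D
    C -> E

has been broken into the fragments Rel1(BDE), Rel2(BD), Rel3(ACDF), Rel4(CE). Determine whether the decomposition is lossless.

No

Chase test. Columns are ABCDEF; row i has aⱼ where attribute j ∈ Reli, else bᵢⱼ.
Initial tableau (one row per fragment):
  row 1: b11 a2 b13 a4 a5 b16
  row 2: b21 a2 b23 a4 b25 b26
  row 3: a1 b32 a3 a4 b35 a6
  row 4: b41 b42 a3 b44 a5 b46
Rows 1 and 2 agree on BD; apply BD→C and equate their C entries.
Rows 1 and 2 agree on C; apply C→E and equate their E entries.
Rows 3 and 4 agree on C; apply C→E and equate their E entries.
No row becomes fully distinguished — the join is lossy.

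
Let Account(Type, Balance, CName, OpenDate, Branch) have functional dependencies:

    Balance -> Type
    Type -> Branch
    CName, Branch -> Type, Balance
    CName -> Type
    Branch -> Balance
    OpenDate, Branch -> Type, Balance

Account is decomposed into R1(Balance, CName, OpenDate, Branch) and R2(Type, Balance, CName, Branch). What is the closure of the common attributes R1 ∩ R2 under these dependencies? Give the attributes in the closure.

Type, Balance, CName, Branch

R1 ∩ R2 = {Balance, CName, Branch}.
Balance → Type applies, adding Type
Closure: {Type, Balance, CName, Branch}.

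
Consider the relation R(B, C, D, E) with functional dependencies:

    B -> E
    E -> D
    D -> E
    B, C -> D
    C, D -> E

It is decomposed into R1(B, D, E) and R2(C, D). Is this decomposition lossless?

Common attributes: R1 ∩ R2 = {D}.
Closure of {D}: D → E applies, adding E. So (D)⁺ = {D, E}.
The closure contains neither all of R1 = {B, D, E} nor all of R2 = {C, D}, so the common attributes are not a superkey of either fragment. The join is lossy.

No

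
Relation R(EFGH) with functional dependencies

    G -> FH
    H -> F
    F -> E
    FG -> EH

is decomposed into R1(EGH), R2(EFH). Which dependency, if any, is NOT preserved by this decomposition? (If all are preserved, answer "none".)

none

G → FH: restricted closure across fragments reaches FH.
H → F lies within R2.
F → E lies within R2.
FG → EH: restricted closure across fragments reaches EH.
Every dependency is enforceable on the fragments, so the decomposition is dependency-preserving.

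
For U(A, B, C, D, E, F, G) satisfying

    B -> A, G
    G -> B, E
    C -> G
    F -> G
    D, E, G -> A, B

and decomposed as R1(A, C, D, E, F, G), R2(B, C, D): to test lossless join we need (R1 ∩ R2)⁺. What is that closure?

A, B, C, D, E, G

R1 ∩ R2 = {C, D}.
C → G applies, adding G
G → B, E applies, adding B, E
D, E, G → A, B applies, adding A
Closure: {A, B, C, D, E, G}.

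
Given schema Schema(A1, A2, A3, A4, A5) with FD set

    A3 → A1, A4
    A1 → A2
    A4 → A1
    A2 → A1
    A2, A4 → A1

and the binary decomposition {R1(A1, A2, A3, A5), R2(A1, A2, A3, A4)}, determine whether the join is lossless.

Common attributes: R1 ∩ R2 = {A1, A2, A3}.
Closure of {A1, A2, A3}: A3 → A1, A4 applies, adding A4. So (A1, A2, A3)⁺ = {A1, A2, A3, A4}.
This closure contains every attribute of R2, so R1 ∩ R2 → R2. The join is lossless.

Yes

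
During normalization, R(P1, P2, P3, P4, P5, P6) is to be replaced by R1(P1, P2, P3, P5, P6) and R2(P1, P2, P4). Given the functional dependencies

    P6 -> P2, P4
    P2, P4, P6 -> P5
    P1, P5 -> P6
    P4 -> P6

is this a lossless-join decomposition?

Common attributes: R1 ∩ R2 = {P1, P2}.
No dependency enlarges {P1, P2}, so (P1, P2)⁺ = {P1, P2}.
The closure contains neither all of R1 = {P1, P2, P3, P5, P6} nor all of R2 = {P1, P2, P4}, so the common attributes are not a superkey of either fragment. The join is lossy.

No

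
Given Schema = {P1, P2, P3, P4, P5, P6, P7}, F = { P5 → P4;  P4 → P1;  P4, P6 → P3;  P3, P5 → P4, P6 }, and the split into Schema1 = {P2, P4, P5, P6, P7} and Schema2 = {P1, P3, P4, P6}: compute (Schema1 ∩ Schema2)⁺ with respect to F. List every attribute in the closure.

Schema1 ∩ Schema2 = {P4, P6}.
P4 → P1 applies, adding P1
P4, P6 → P3 applies, adding P3
Closure: {P1, P3, P4, P6}.

P1, P3, P4, P6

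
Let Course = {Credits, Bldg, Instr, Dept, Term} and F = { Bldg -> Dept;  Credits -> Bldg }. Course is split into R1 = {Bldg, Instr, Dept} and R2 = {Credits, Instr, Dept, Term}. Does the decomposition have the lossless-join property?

Common attributes: R1 ∩ R2 = {Instr, Dept}.
No dependency enlarges {Instr, Dept}, so (Instr, Dept)⁺ = {Instr, Dept}.
The closure contains neither all of R1 = {Bldg, Instr, Dept} nor all of R2 = {Credits, Instr, Dept, Term}, so the common attributes are not a superkey of either fragment. The join is lossy.

No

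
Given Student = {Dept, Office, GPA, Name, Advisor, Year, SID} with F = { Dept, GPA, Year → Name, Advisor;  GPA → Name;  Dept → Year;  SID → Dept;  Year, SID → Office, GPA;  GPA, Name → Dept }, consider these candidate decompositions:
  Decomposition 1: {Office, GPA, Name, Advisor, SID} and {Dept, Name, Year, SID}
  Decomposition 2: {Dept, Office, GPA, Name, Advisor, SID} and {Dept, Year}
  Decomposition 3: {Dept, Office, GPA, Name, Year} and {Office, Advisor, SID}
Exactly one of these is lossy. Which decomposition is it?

Decomposition 3

Decomposition 1: common = {Name, SID}, closure = {Dept, Office, GPA, Name, Advisor, Year, SID} → lossless.
Decomposition 2: common = {Dept}, closure = {Dept, Year} → lossless.
Decomposition 3: common = {Office}, closure = {Office} → lossy.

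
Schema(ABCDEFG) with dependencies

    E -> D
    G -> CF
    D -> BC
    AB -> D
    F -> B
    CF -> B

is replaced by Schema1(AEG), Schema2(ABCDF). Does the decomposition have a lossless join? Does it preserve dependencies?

Lossless test: (A)⁺ = {A}, which is a superkey of neither fragment — lossy.
Dependency preservation: the restricted closure of {E} across the fragments never reaches {D}, so E → D cannot be enforced without a join — not preserved.

lossy and not dependency-preserving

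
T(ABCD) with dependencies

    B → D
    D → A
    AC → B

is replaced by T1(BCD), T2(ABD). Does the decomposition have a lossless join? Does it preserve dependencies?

Lossless test: (BD)⁺ = {ABD}, which contains all of one fragment — lossless.
Dependency preservation: the restricted closure of {AC} across the fragments never reaches {B}, so AC → B cannot be enforced without a join — not preserved.

lossless but not dependency-preserving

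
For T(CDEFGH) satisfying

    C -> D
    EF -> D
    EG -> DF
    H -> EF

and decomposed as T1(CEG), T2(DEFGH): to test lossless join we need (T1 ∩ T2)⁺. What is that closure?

T1 ∩ T2 = {EG}.
EG → DF applies, adding DF
Closure: {DEFG}.

DEFG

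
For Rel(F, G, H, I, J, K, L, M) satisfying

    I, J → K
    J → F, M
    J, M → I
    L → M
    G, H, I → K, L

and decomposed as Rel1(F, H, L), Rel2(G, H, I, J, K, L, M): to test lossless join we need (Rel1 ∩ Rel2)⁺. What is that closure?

Rel1 ∩ Rel2 = {H, L}.
L → M applies, adding M
Closure: {H, L, M}.

H, L, M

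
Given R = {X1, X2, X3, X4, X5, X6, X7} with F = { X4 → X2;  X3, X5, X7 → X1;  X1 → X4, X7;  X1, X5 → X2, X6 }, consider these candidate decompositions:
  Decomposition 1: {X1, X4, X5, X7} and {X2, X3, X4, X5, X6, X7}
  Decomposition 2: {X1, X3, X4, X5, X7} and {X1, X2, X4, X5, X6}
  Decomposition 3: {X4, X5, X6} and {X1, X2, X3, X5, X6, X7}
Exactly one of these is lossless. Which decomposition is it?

Decomposition 1: common = {X4, X5, X7}, closure = {X2, X4, X5, X7} → lossy.
Decomposition 2: common = {X1, X4, X5}, closure = {X1, X2, X4, X5, X6, X7} → lossless.
Decomposition 3: common = {X5, X6}, closure = {X5, X6} → lossy.

Decomposition 2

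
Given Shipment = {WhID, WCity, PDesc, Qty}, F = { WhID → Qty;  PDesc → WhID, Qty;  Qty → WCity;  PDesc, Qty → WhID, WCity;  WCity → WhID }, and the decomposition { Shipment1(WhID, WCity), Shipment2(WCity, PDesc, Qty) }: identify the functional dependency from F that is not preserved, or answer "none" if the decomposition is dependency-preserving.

WhID → Qty: restricted closure across fragments reaches Qty.
PDesc → WhID, Qty: restricted closure across fragments reaches WhID, Qty.
Qty → WCity lies within Shipment2.
PDesc, Qty → WhID, WCity: restricted closure across fragments reaches WhID, WCity.
WCity → WhID lies within Shipment1.
Every dependency is enforceable on the fragments, so the decomposition is dependency-preserving.

none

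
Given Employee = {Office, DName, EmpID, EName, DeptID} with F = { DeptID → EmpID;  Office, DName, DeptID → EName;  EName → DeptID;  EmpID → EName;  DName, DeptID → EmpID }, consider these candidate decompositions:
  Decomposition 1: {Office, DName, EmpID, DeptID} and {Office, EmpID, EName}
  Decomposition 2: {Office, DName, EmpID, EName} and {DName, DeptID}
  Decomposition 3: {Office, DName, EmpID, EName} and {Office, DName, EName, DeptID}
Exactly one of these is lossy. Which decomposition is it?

Decomposition 2

Decomposition 1: common = {Office, EmpID}, closure = {Office, EmpID, EName, DeptID} → lossless.
Decomposition 2: common = {DName}, closure = {DName} → lossy.
Decomposition 3: common = {Office, DName, EName}, closure = {Office, DName, EmpID, EName, DeptID} → lossless.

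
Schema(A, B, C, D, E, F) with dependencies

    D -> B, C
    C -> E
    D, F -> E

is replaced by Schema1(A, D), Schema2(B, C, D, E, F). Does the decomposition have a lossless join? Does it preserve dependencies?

lossy but dependency-preserving

Lossless test: (D)⁺ = {B, C, D, E}, which is a superkey of neither fragment — lossy.
Dependency preservation: every FD's attributes lie within a single fragment, so each can be enforced locally — preserved.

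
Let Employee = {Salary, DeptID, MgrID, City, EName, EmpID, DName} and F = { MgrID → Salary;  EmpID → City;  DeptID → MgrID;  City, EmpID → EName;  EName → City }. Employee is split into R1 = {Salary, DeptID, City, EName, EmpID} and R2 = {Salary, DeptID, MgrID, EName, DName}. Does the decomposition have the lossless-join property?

No

Common attributes: R1 ∩ R2 = {Salary, DeptID, EName}.
Closure of {Salary, DeptID, EName}: DeptID → MgrID applies, adding MgrID; EName → City applies, adding City. So (Salary, DeptID, EName)⁺ = {Salary, DeptID, MgrID, City, EName}.
The closure contains neither all of R1 = {Salary, DeptID, City, EName, EmpID} nor all of R2 = {Salary, DeptID, MgrID, EName, DName}, so the common attributes are not a superkey of either fragment. The join is lossy.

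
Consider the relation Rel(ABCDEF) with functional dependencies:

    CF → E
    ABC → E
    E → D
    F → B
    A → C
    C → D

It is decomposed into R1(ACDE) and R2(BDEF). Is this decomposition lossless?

No

Common attributes: R1 ∩ R2 = {DE}.
No dependency enlarges {DE}, so (DE)⁺ = {DE}.
The closure contains neither all of R1 = {ACDE} nor all of R2 = {BDEF}, so the common attributes are not a superkey of either fragment. The join is lossy.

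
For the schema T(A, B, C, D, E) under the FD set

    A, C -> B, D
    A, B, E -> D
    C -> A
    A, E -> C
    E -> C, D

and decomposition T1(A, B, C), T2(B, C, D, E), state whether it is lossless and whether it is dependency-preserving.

Lossless test: (B, C)⁺ = {A, B, C, D}, which contains all of one fragment — lossless.
Dependency preservation: A, C → B, D; A, B, E → D; A, E → C are not contained in any single fragment, but the restricted closure of each left-hand side across the fragments still reaches the right-hand side; the remaining FDs each lie inside some fragment. All dependencies are preserved.

lossless and dependency-preserving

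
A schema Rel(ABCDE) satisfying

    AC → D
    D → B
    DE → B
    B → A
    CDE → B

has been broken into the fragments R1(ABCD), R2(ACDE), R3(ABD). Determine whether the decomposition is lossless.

Yes

Chase test. Columns are ABCDE; row i has aⱼ where attribute j ∈ Ri, else bᵢⱼ.
Initial tableau (one row per fragment):
  row 1: a1 a2 a3 a4 b15
  row 2: a1 b22 a3 a4 a5
  row 3: a1 a2 b33 a4 b35
Rows 1 and 2 agree on D; apply D→B and equate their B entries.
Row 2 is now all distinguished symbols — the join is lossless.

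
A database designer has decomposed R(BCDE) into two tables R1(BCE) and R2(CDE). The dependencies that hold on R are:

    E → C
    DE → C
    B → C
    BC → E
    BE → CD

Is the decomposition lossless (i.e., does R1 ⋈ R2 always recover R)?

Common attributes: R1 ∩ R2 = {CE}.
No dependency enlarges {CE}, so (CE)⁺ = {CE}.
The closure contains neither all of R1 = {BCE} nor all of R2 = {CDE}, so the common attributes are not a superkey of either fragment. The join is lossy.

No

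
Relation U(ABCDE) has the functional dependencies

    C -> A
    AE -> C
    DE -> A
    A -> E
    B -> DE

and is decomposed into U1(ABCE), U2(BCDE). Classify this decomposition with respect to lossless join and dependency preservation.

Lossless test: (BCE)⁺ = {ABCDE}, which contains all of one fragment — lossless.
Dependency preservation: DE → A is not contained in any single fragment, but the restricted closure of its left-hand side across the fragments still reaches the right-hand side; the remaining FDs each lie inside some fragment. All dependencies are preserved.

lossless and dependency-preserving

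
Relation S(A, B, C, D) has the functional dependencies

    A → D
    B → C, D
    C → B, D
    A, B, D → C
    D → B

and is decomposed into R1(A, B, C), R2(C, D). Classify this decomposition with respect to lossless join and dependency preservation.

lossless and dependency-preserving

Lossless test: (C)⁺ = {B, C, D}, which contains all of one fragment — lossless.
Dependency preservation: A → D; B → C, D; C → B, D; A, B, D → C; D → B are not contained in any single fragment, but the restricted closure of each left-hand side across the fragments still reaches the right-hand side; the remaining FDs each lie inside some fragment. All dependencies are preserved.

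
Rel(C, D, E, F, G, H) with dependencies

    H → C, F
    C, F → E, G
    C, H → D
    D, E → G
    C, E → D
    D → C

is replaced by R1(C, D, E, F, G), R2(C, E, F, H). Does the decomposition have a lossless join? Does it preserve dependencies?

Lossless test: (C, E, F)⁺ = {C, D, E, F, G}, which contains all of one fragment — lossless.
Dependency preservation: C, H → D is not contained in any single fragment, but the restricted closure of its left-hand side across the fragments still reaches the right-hand side; the remaining FDs each lie inside some fragment. All dependencies are preserved.

lossless and dependency-preserving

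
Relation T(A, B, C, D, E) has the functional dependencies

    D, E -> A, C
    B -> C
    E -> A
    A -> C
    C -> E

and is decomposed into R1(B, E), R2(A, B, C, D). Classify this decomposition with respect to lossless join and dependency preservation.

Lossless test: (B)⁺ = {A, B, C, E}, which contains all of one fragment — lossless.
Dependency preservation: the restricted closure of {D, E} across the fragments never reaches {A, C}, so D, E → A, C cannot be enforced without a join — not preserved.

lossless but not dependency-preserving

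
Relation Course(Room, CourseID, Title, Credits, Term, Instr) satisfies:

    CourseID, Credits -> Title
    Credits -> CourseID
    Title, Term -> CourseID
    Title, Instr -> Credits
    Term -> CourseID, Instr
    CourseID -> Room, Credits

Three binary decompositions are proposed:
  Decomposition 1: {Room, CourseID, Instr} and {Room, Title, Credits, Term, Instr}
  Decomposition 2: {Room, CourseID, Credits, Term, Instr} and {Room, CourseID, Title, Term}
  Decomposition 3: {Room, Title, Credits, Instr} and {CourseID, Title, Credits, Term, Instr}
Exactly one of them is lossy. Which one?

Decomposition 1: common = {Room, Instr}, closure = {Room, Instr} → lossy.
Decomposition 2: common = {Room, CourseID, Term}, closure = {Room, CourseID, Title, Credits, Term, Instr} → lossless.
Decomposition 3: common = {Title, Credits, Instr}, closure = {Room, CourseID, Title, Credits, Instr} → lossless.

Decomposition 1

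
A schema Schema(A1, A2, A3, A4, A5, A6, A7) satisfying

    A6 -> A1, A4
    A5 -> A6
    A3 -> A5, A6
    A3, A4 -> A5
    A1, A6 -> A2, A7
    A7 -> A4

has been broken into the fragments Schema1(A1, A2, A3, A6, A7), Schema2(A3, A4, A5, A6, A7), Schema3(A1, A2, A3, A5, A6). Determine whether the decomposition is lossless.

Chase test. Columns are A1, A2, A3, A4, A5, A6, A7; row i has aⱼ where attribute j ∈ Schemai, else bᵢⱼ.
Initial tableau (one row per fragment):
  row 1: a1 a2 a3 b14 b15 a6 a7
  row 2: b21 b22 a3 a4 a5 a6 a7
  row 3: a1 a2 a3 b34 a5 a6 b37
Rows 1 and 2 agree on A6; apply A6→A1, A4 and equate their A1, A4 entries.
Rows 1 and 3 agree on A6; apply A6→A1, A4 and equate their A1, A4 entries.
Rows 1 and 2 agree on A3; apply A3→A5, A6 and equate their A5, A6 entries.
Rows 1 and 2 agree on A1, A6; apply A1, A6→A2, A7 and equate their A2, A7 entries.
Rows 1 and 3 agree on A1, A6; apply A1, A6→A2, A7 and equate their A2, A7 entries.
Row 1 is now all distinguished symbols — the join is lossless.

Yes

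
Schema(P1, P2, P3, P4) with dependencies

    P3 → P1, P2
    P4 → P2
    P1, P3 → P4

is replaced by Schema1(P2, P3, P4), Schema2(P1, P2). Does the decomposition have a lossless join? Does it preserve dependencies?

Lossless test: (P2)⁺ = {P2}, which is a superkey of neither fragment — lossy.
Dependency preservation: the restricted closure of {P3} across the fragments never reaches {P1, P2}, so P3 → P1, P2 cannot be enforced without a join — not preserved.

lossy and not dependency-preserving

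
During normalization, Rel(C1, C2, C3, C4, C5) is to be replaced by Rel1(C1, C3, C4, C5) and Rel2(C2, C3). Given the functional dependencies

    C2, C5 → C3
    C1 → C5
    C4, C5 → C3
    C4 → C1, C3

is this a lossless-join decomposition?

Common attributes: Rel1 ∩ Rel2 = {C3}.
No dependency enlarges {C3}, so (C3)⁺ = {C3}.
The closure contains neither all of Rel1 = {C1, C3, C4, C5} nor all of Rel2 = {C2, C3}, so the common attributes are not a superkey of either fragment. The join is lossy.

No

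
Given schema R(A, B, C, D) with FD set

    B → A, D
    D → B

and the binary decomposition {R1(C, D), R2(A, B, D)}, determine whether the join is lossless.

Yes

Common attributes: R1 ∩ R2 = {D}.
Closure of {D}: D → B applies, adding B; B → A, D applies, adding A. So (D)⁺ = {A, B, D}.
This closure contains every attribute of R2, so R1 ∩ R2 → R2. The join is lossless.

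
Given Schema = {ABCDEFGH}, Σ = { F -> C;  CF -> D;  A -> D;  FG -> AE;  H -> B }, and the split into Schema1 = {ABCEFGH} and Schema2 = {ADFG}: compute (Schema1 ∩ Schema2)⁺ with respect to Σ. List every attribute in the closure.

ACDEFG

Schema1 ∩ Schema2 = {AFG}.
F → C applies, adding C
CF → D applies, adding D
FG → AE applies, adding E
Closure: {ACDEFG}.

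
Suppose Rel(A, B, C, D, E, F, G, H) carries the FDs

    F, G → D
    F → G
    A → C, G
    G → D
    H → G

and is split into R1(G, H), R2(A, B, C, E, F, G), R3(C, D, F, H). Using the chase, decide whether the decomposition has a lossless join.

No

Chase test. Columns are A, B, C, D, E, F, G, H; row i has aⱼ where attribute j ∈ Ri, else bᵢⱼ.
Initial tableau (one row per fragment):
  row 1: b11 b12 b13 b14 b15 b16 a7 a8
  row 2: a1 a2 a3 b24 a5 a6 a7 b28
  row 3: b31 b32 a3 a4 b35 a6 b37 a8
Rows 2 and 3 agree on F; apply F→G and equate their G entries.
Rows 1 and 2 agree on G; apply G→D and equate their D entries.
Rows 1 and 3 agree on G; apply G→D and equate their D entries.
No row becomes fully distinguished — the join is lossy.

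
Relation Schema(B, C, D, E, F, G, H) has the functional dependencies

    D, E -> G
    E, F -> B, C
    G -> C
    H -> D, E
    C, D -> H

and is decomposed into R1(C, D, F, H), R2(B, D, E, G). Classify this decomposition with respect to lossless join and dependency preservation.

lossy and not dependency-preserving

Lossless test: (D)⁺ = {D}, which is a superkey of neither fragment — lossy.
Dependency preservation: the restricted closure of {E, F} across the fragments never reaches {B, C}, so E, F → B, C cannot be enforced without a join — not preserved.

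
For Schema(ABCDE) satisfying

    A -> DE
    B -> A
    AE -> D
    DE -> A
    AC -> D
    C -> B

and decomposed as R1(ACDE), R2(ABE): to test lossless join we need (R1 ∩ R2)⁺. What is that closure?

R1 ∩ R2 = {AE}.
A → DE applies, adding D
Closure: {ADE}.

ADE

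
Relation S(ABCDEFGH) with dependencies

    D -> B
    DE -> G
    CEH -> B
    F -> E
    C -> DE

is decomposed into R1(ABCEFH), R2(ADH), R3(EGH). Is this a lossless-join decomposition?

Chase test. Columns are ABCDEFGH; row i has aⱼ where attribute j ∈ Ri, else bᵢⱼ.
Initial tableau (one row per fragment):
  row 1: a1 a2 a3 b14 a5 a6 b17 a8
  row 2: a1 b22 b23 a4 b25 b26 b27 a8
  row 3: b31 b32 b33 b34 a5 b36 a7 a8
No row becomes fully distinguished — the join is lossy.

No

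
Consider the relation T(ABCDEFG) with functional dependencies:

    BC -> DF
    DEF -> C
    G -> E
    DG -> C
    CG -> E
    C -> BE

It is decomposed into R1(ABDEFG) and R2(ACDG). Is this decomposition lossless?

Common attributes: R1 ∩ R2 = {ADG}.
Closure of {ADG}: G → E applies, adding E; DG → C applies, adding C; C → BE applies, adding B; BC → DF applies, adding F. So (ADG)⁺ = {ABCDEFG}.
This closure contains every attribute of R1, so R1 ∩ R2 → R1. The join is lossless.

Yes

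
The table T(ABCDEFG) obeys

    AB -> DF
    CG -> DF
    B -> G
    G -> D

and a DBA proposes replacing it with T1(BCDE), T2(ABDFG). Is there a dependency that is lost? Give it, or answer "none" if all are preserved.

Check CG → DF: no single fragment contains all of {CDFG}, and the restricted closure of {CG} across the fragments never reaches {DF}.
AB → DF is preserved.
B → G is preserved.
G → D is preserved.

CG -> DF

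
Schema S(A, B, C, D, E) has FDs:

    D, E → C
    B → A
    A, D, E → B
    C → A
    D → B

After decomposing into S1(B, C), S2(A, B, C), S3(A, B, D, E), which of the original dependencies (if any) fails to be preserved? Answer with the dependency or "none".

Check D, E → C: no single fragment contains all of {C, D, E}, and the restricted closure of {D, E} across the fragments never reaches {C}.
B → A is preserved.
A, D, E → B is preserved.
C → A is preserved.
D → B is preserved.

D, E → C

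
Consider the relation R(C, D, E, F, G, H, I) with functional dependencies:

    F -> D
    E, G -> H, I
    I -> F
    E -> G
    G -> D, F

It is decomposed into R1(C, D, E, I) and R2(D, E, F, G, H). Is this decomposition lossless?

Common attributes: R1 ∩ R2 = {D, E}.
Closure of {D, E}: E → G applies, adding G; G → D, F applies, adding F; E, G → H, I applies, adding H, I. So (D, E)⁺ = {D, E, F, G, H, I}.
This closure contains every attribute of R2, so R1 ∩ R2 → R2. The join is lossless.

Yes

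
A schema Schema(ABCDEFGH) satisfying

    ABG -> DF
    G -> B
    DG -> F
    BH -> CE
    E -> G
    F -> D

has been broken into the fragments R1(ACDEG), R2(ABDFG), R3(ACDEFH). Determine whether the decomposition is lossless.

Chase test. Columns are ABCDEFGH; row i has aⱼ where attribute j ∈ Ri, else bᵢⱼ.
Initial tableau (one row per fragment):
  row 1: a1 b12 a3 a4 a5 b16 a7 b18
  row 2: a1 a2 b23 a4 b25 a6 a7 b28
  row 3: a1 b32 a3 a4 a5 a6 b37 a8
Rows 1 and 2 agree on G; apply G→B and equate their B entries.
Rows 1 and 2 agree on DG; apply DG→F and equate their F entries.
Rows 1 and 3 agree on E; apply E→G and equate their G entries.
Rows 1 and 3 agree on G; apply G→B and equate their B entries.
Row 3 is now all distinguished symbols — the join is lossless.

Yes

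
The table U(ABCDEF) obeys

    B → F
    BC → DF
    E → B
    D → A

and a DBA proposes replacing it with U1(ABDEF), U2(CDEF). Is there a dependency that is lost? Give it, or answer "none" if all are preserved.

Check BC → DF: no single fragment contains all of {BCDF}, and the restricted closure of {BC} across the fragments never reaches {DF}.
B → F is preserved.
E → B is preserved.
D → A is preserved.

BC → DF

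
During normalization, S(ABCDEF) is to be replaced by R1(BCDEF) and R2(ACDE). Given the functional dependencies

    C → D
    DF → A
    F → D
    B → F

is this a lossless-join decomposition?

No

Common attributes: R1 ∩ R2 = {CDE}.
No dependency enlarges {CDE}, so (CDE)⁺ = {CDE}.
The closure contains neither all of R1 = {BCDEF} nor all of R2 = {ACDE}, so the common attributes are not a superkey of either fragment. The join is lossy.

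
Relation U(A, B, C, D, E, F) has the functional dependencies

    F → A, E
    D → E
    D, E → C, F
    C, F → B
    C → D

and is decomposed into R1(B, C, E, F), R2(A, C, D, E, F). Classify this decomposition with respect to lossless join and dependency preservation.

Lossless test: (C, E, F)⁺ = {A, B, C, D, E, F}, which contains all of one fragment — lossless.
Dependency preservation: every FD's attributes lie within a single fragment, so each can be enforced locally — preserved.

lossless and dependency-preserving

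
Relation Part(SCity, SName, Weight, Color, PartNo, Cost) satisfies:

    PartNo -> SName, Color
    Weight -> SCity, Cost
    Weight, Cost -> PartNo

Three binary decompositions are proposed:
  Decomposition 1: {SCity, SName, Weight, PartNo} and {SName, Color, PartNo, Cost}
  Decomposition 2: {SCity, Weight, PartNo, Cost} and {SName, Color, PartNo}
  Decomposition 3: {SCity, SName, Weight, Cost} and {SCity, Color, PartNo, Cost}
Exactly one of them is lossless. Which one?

Decomposition 2

Decomposition 1: common = {SName, PartNo}, closure = {SName, Color, PartNo} → lossy.
Decomposition 2: common = {PartNo}, closure = {SName, Color, PartNo} → lossless.
Decomposition 3: common = {SCity, Cost}, closure = {SCity, Cost} → lossy.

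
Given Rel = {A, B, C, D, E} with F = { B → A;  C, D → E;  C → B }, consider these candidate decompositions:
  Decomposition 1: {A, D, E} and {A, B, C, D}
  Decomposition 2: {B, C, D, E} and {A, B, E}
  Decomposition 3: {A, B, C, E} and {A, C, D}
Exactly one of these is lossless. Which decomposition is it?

Decomposition 2

Decomposition 1: common = {A, D}, closure = {A, D} → lossy.
Decomposition 2: common = {B, E}, closure = {A, B, E} → lossless.
Decomposition 3: common = {A, C}, closure = {A, B, C} → lossy.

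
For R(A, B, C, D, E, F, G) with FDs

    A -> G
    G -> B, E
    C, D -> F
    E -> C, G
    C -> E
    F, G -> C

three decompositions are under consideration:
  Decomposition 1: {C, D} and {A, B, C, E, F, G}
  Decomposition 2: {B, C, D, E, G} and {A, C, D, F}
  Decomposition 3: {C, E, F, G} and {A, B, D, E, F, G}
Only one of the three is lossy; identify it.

Decomposition 1

Decomposition 1: common = {C}, closure = {B, C, E, G} → lossy.
Decomposition 2: common = {C, D}, closure = {B, C, D, E, F, G} → lossless.
Decomposition 3: common = {E, F, G}, closure = {B, C, E, F, G} → lossless.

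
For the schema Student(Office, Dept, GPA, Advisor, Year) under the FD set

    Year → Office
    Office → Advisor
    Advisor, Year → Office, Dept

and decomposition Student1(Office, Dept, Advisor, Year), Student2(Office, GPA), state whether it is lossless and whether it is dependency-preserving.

Lossless test: (Office)⁺ = {Office, Advisor}, which is a superkey of neither fragment — lossy.
Dependency preservation: every FD's attributes lie within a single fragment, so each can be enforced locally — preserved.

lossy but dependency-preserving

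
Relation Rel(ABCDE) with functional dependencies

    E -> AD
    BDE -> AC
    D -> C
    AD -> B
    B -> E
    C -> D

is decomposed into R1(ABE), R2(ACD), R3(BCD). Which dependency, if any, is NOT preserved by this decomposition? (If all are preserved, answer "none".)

Check AD → B: no single fragment contains all of {ABD}, and the restricted closure of {AD} across the fragments never reaches {B}.
E → AD is preserved.
BDE → AC is preserved.
D → C is preserved.
B → E is preserved.
C → D is preserved.

AD -> B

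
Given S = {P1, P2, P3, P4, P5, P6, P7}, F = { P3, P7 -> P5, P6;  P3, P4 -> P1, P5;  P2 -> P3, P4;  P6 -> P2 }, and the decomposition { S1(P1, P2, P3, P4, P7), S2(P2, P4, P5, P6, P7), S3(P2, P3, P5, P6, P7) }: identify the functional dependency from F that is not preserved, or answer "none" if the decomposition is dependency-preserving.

P3, P4 -> P1, P5

Check P3, P4 → P1, P5: no single fragment contains all of {P1, P3, P4, P5}, and the restricted closure of {P3, P4} across the fragments never reaches {P1, P5}.
P3, P7 → P5, P6 is preserved.
P2 → P3, P4 is preserved.
P6 → P2 is preserved.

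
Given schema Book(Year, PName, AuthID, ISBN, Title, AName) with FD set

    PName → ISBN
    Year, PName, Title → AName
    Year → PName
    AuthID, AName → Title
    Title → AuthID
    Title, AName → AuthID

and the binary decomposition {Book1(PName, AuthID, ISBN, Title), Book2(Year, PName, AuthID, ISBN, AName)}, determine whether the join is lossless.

No

Common attributes: Book1 ∩ Book2 = {PName, AuthID, ISBN}.
No dependency enlarges {PName, AuthID, ISBN}, so (PName, AuthID, ISBN)⁺ = {PName, AuthID, ISBN}.
The closure contains neither all of Book1 = {PName, AuthID, ISBN, Title} nor all of Book2 = {Year, PName, AuthID, ISBN, AName}, so the common attributes are not a superkey of either fragment. The join is lossy.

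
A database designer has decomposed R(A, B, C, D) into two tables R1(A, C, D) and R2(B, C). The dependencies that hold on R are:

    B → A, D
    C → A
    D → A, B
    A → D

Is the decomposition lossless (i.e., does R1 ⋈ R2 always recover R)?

Common attributes: R1 ∩ R2 = {C}.
Closure of {C}: C → A applies, adding A; A → D applies, adding D; D → A, B applies, adding B. So (C)⁺ = {A, B, C, D}.
This closure contains every attribute of R1, so R1 ∩ R2 → R1. The join is lossless.

Yes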